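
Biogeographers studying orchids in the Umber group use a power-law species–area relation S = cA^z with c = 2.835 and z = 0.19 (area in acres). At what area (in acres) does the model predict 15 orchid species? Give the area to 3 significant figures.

15 = 2.835 × A^0.19  ⇒  A^0.19 = 15/2.835 = 5.291
ln A = ln(5.291) / 0.19 = 1.6660 / 0.19 = 8.7685
A = e^8.7685 ≈ 6428 acres

6430 acres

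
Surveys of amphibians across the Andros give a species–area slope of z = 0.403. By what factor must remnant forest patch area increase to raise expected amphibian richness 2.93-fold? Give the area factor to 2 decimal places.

(A₂/A₁)^0.403 = 2.93, so A₂/A₁ = 2.93^(1/0.403) = 2.93^2.481
ln(A₂/A₁) = ln 2.93 / 0.403 = 1.0750 / 0.403 = 2.6675
A₂/A₁ = e^2.6675 ≈ 14.4

14.40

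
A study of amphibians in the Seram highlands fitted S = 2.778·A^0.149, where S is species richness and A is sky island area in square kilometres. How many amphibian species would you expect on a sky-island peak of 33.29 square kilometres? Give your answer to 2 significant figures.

4.7

S = 2.778 × 33.29^0.149
ln S = ln 2.778 + 0.149 × ln 33.29 = 1.0217 + 0.149 × 3.5053 = 1.5440
S = e^1.5440 ≈ 4.683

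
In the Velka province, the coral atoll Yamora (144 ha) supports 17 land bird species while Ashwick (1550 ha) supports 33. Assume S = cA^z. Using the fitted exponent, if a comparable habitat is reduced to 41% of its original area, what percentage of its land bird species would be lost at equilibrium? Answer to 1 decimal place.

22.0%

z = ln(33/17) / ln(1550/144) = 0.6633 / 2.3762 = 0.2791
S_new/S_old = (A_new/A_old)^z = 0.41^0.2791 = exp(0.2791 × -0.8916) = 0.7797
Fraction lost = 1 − 0.7797 = 0.2203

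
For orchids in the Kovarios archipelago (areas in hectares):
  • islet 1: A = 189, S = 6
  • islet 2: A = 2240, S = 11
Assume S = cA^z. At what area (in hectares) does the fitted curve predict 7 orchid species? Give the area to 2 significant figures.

z = ln(11/6) / ln(2240/189) = 0.6061 / 2.4725 = 0.2452
c = 6 / 189^0.2452 = 6 / 3.615 = 1.66
A = (7/1.66)^(1/0.2452) ⇒ ln A = ln(4.217)/0.2452 = 5.8705
A = e^5.8705 ≈ 354.4 hectares

350 hectares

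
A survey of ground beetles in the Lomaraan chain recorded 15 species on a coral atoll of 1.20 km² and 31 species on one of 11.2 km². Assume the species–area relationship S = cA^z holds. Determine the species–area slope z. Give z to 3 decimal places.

Taking logs: ln S = ln c + z ln A, so z = (ln S₂ − ln S₁)/(ln A₂ − ln A₁).
z = ln(31/15) / ln(11.2/1.2) = ln(2.067) / ln(9.333) = 0.7259 / 2.2336 = 0.3250

0.325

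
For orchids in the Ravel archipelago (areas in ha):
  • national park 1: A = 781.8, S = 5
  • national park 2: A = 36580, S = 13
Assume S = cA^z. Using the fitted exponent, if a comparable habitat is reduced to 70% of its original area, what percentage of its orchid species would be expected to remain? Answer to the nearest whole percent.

z = ln(13/5) / ln(36580/781.8) = 0.9555 / 3.8457 = 0.2485
S_new/S_old = (A_new/A_old)^z = 0.7^0.2485 = exp(0.2485 × -0.3567) = 0.9152

92%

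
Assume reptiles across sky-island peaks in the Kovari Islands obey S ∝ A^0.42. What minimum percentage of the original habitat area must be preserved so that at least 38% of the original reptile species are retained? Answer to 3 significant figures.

Need (A_new/A_old)^0.42 = 0.38, so A_new/A_old = 0.38^(1/0.42) = 0.38^2.381
ln(A_new/A_old) = ln 0.38 / 0.42 = -0.9676 / 0.42 = -2.3038
A_new/A_old = e^-2.3038 ≈ 0.09988

9.99%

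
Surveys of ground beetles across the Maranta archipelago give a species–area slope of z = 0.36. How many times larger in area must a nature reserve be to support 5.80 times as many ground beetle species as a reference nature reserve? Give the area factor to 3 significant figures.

132

(A₂/A₁)^0.36 = 5.8, so A₂/A₁ = 5.8^(1/0.36) = 5.8^2.778
ln(A₂/A₁) = ln 5.8 / 0.36 = 1.7579 / 0.36 = 4.8829
A₂/A₁ = e^4.8829 ≈ 132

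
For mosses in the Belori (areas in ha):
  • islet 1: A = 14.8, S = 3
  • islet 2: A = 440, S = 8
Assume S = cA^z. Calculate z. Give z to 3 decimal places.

Taking logs: ln S = ln c + z ln A, so z = (ln S₂ − ln S₁)/(ln A₂ − ln A₁).
z = ln(8/3) / ln(440/14.8) = ln(2.667) / ln(29.73) = 0.9808 / 3.3921 = 0.2891

0.289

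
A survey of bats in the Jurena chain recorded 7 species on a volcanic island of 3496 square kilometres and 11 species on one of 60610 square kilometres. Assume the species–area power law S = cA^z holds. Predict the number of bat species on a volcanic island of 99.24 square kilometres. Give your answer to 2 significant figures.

4.0

z = ln(11/7) / ln(60610/3496) = 0.4520 / 2.8528 = 0.1584
c = 7 / 3496^0.1584 = 7 / 3.643 = 1.922
S₃ = 1.922 × 99.24^0.1584 = 1.922 × 2.072 ≈ 3.981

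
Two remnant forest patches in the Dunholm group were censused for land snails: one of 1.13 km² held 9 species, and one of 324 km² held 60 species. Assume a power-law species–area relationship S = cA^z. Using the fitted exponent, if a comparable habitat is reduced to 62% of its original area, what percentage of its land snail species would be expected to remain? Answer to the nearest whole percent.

85%

z = ln(60/9) / ln(324/1.13) = 1.8971 / 5.6585 = 0.3353
S_new/S_old = (A_new/A_old)^z = 0.62^0.3353 = exp(0.3353 × -0.4780) = 0.8519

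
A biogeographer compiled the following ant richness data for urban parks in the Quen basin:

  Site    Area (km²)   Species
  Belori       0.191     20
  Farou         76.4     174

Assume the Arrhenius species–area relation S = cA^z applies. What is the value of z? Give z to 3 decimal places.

Taking logs: ln S = ln c + z ln A, so z = (ln S₂ − ln S₁)/(ln A₂ − ln A₁).
z = ln(174/20) / ln(76.4/0.191) = ln(8.7) / ln(400) = 2.1633 / 5.9915 = 0.3611

0.361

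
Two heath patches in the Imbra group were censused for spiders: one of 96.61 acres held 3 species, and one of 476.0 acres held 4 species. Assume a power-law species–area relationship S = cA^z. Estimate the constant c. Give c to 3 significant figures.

z = ln(S₂/S₁) / ln(A₂/A₁) = ln(4/3) / ln(476/96.61) = 0.2877 / 1.5947 = 0.1804
c = S₁ / A₁^z = 3 / 96.61^0.1804 = 3 / 2.281 = 1.315

1.32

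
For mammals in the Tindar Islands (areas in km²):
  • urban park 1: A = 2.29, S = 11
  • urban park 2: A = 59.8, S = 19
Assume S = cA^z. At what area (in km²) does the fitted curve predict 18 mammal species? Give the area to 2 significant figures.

z = ln(19/11) / ln(59.8/2.29) = 0.5465 / 3.2625 = 0.1675
c = 11 / 2.29^0.1675 = 11 / 1.149 = 9.574
A = (18/9.574)^(1/0.1675) ⇒ ln A = ln(1.88)/0.1675 = 3.7683
A = e^3.7683 ≈ 43.3 km²

43 km²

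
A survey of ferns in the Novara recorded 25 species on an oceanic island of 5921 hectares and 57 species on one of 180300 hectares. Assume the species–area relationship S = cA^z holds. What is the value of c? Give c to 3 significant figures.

3.07

z = ln(S₂/S₁) / ln(A₂/A₁) = ln(57/25) / ln(180300/5921) = 0.8242 / 3.4161 = 0.2413
c = S₁ / A₁^z = 25 / 5921^0.2413 = 25 / 8.131 = 3.075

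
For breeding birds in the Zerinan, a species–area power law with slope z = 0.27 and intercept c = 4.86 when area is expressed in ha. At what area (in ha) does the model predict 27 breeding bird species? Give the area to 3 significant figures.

27 = 4.86 × A^0.27  ⇒  A^0.27 = 27/4.86 = 5.556
ln A = ln(5.556) / 0.27 = 1.7148 / 0.27 = 6.3511
A = e^6.3511 ≈ 573.1 ha

573 ha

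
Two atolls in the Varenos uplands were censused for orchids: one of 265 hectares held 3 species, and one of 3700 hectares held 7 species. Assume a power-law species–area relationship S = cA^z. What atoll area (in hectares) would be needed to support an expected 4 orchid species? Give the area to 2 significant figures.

z = ln(7/3) / ln(3700/265) = 0.8473 / 2.6364 = 0.3214
c = 3 / 265^0.3214 = 3 / 6.009 = 0.4992
A = (4/0.4992)^(1/0.3214) ⇒ ln A = ln(8.012)/0.3214 = 6.4748
A = e^6.4748 ≈ 648.6 hectares

650 hectares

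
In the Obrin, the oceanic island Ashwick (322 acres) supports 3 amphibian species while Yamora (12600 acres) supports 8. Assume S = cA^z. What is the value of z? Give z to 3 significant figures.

0.267

Taking logs: ln S = ln c + z ln A, so z = (ln S₂ − ln S₁)/(ln A₂ − ln A₁).
z = ln(8/3) / ln(12600/322) = ln(2.667) / ln(39.13) = 0.9808 / 3.6669 = 0.2675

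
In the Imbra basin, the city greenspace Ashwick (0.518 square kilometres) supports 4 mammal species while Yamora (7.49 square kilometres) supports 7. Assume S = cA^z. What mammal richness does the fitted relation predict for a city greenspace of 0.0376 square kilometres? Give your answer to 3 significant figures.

z = ln(7/4) / ln(7.49/0.518) = 0.5596 / 2.6713 = 0.2095
c = 4 / 0.518^0.2095 = 4 / 0.8713 = 4.591
S₃ = 4.591 × 0.0376^0.2095 = 4.591 × 0.5029 ≈ 2.309

2.31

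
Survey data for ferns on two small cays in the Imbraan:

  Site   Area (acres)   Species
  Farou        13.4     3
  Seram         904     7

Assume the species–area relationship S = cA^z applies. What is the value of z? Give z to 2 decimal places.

Taking logs: ln S = ln c + z ln A, so z = (ln S₂ − ln S₁)/(ln A₂ − ln A₁).
z = ln(7/3) / ln(904/13.4) = ln(2.333) / ln(67.46) = 0.8473 / 4.2116 = 0.2012

0.20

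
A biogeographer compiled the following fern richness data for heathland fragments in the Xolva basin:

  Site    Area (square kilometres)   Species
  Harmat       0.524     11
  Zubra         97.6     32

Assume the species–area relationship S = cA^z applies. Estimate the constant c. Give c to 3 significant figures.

z = ln(S₂/S₁) / ln(A₂/A₁) = ln(32/11) / ln(97.6/0.524) = 1.0678 / 5.2271 = 0.2043
c = S₁ / A₁^z = 11 / 0.524^0.2043 = 11 / 0.8763 = 12.55

12.6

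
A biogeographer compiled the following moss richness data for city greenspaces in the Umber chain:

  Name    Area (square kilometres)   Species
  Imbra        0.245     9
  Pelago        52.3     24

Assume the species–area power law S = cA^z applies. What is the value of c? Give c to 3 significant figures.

11.6

z = ln(S₂/S₁) / ln(A₂/A₁) = ln(24/9) / ln(52.3/0.245) = 0.9808 / 5.3635 = 0.1829
c = S₁ / A₁^z = 9 / 0.245^0.1829 = 9 / 0.7732 = 11.64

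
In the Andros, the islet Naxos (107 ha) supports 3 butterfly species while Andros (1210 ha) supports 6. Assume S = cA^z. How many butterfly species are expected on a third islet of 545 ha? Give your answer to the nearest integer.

z = ln(6/3) / ln(1210/107) = 0.6931 / 2.4255 = 0.2858
c = 3 / 107^0.2858 = 3 / 3.801 = 0.7892
S₃ = 0.7892 × 545^0.2858 = 0.7892 × 6.053 ≈ 4.777

5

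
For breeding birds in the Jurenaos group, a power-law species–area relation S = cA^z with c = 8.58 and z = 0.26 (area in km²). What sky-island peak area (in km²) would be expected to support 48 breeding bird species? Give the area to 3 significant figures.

48 = 8.58 × A^0.26  ⇒  A^0.26 = 48/8.58 = 5.594
ln A = ln(5.594) / 0.26 = 1.7218 / 0.26 = 6.6222
A = e^6.6222 ≈ 751.6 km²

752 km²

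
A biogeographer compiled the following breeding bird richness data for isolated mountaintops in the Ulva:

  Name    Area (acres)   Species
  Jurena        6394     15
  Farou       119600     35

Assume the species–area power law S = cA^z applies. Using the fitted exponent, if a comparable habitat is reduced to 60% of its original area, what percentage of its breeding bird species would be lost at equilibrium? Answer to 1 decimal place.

z = ln(35/15) / ln(119600/6394) = 0.8473 / 2.9288 = 0.2893
S_new/S_old = (A_new/A_old)^z = 0.6^0.2893 = exp(0.2893 × -0.5108) = 0.8626
Fraction lost = 1 − 0.8626 = 0.1374

13.7%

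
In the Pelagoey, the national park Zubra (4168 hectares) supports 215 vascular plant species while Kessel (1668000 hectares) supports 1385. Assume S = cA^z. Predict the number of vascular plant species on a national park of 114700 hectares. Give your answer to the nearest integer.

z = ln(1385/215) / ln(1668000/4168) = 1.8628 / 5.9919 = 0.3109
c = 215 / 4168^0.3109 = 215 / 13.35 = 16.11
S₃ = 16.11 × 114700^0.3109 = 16.11 × 37.41 ≈ 602.6

603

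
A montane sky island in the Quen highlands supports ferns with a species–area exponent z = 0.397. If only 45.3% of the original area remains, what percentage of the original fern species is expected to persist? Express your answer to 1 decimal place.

S_new/S_old = (A_new/A_old)^z = 0.453^0.397
= exp(0.397 × ln 0.453) = exp(0.397 × -0.7919) = exp(-0.3144) ≈ 0.7302

73.0%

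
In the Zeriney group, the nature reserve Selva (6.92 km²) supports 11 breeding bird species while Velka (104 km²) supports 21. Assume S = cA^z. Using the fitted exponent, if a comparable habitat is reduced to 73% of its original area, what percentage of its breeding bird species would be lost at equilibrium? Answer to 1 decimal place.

7.2%

z = ln(21/11) / ln(104/6.92) = 0.6466 / 2.7100 = 0.2386
S_new/S_old = (A_new/A_old)^z = 0.73^0.2386 = exp(0.2386 × -0.3147) = 0.9277
Fraction lost = 1 − 0.9277 = 0.07234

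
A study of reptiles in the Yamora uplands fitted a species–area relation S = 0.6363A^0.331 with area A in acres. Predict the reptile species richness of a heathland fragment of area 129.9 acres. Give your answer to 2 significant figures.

S = 0.6363 × 129.9^0.331 = 0.6363 × 5.007 ≈ 3.186

3.2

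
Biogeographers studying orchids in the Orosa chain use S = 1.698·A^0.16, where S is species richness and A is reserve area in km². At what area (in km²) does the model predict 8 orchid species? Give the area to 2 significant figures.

8 = 1.698 × A^0.16  ⇒  A^0.16 = 8/1.698 = 4.711
ln A = ln(4.711) / 0.16 = 1.5500 / 0.16 = 9.6874
A = e^9.6874 ≈ 16114 km²

16000 km²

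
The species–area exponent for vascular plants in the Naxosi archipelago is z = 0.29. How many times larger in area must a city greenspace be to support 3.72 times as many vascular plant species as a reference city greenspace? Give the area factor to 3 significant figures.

92.8

(A₂/A₁)^0.29 = 3.72, so A₂/A₁ = 3.72^(1/0.29) = 3.72^3.448
ln(A₂/A₁) = ln 3.72 / 0.29 = 1.3137 / 0.29 = 4.5301
A₂/A₁ = e^4.5301 ≈ 92.77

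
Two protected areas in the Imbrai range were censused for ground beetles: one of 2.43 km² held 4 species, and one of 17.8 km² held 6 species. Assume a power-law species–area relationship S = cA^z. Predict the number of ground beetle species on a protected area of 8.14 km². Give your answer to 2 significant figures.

z = ln(6/4) / ln(17.8/2.43) = 0.4055 / 1.9913 = 0.2036
c = 4 / 2.43^0.2036 = 4 / 1.198 = 3.338
S₃ = 3.338 × 8.14^0.2036 = 3.338 × 1.533 ≈ 5.116

5.1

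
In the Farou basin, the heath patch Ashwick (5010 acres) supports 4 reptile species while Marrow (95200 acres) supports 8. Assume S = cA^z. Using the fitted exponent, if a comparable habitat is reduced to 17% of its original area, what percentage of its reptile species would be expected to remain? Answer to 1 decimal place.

65.9%

z = ln(8/4) / ln(95200/5010) = 0.6931 / 2.9445 = 0.2354
S_new/S_old = (A_new/A_old)^z = 0.17^0.2354 = exp(0.2354 × -1.7720) = 0.6589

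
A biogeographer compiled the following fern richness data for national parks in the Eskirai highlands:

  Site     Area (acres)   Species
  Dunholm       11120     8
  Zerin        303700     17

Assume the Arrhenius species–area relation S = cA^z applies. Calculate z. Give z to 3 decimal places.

0.228

Taking logs: ln S = ln c + z ln A, so z = (ln S₂ − ln S₁)/(ln A₂ − ln A₁).
z = ln(17/8) / ln(303700/11120) = ln(2.125) / ln(27.31) = 0.7538 / 3.3073 = 0.2279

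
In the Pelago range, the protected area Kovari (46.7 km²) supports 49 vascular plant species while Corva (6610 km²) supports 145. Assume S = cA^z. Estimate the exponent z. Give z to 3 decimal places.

Taking logs: ln S = ln c + z ln A, so z = (ln S₂ − ln S₁)/(ln A₂ − ln A₁).
z = ln(145/49) / ln(6610/46.7) = ln(2.959) / ln(141.5) = 1.0849 / 4.9526 = 0.2191

0.219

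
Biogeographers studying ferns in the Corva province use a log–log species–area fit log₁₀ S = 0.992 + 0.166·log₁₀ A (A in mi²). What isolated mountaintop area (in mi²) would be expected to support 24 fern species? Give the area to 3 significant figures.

24 = 9.817 × A^0.166  ⇒  A^0.166 = 24/9.817 = 2.445
ln A = ln(2.445) / 0.166 = 0.8939 / 0.166 = 5.3849
A = e^5.3849 ≈ 218.1 mi²

218 mi²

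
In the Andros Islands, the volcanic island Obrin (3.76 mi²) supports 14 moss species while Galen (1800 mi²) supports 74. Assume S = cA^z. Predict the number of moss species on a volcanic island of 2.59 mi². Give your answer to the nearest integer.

z = ln(74/14) / ln(1800/3.76) = 1.6650 / 6.1711 = 0.2698
c = 14 / 3.76^0.2698 = 14 / 1.43 = 9.794
S₃ = 9.794 × 2.59^0.2698 = 9.794 × 1.293 ≈ 12.66

13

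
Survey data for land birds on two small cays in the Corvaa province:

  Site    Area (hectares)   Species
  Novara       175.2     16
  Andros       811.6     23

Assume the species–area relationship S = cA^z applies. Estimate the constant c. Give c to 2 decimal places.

z = ln(S₂/S₁) / ln(A₂/A₁) = ln(23/16) / ln(811.6/175.2) = 0.3629 / 1.5331 = 0.2367
c = S₁ / A₁^z = 16 / 175.2^0.2367 = 16 / 3.397 = 4.71

4.71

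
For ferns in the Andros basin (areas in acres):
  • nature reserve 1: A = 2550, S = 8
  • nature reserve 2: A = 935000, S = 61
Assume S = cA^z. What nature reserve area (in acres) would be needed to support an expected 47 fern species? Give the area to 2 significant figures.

440000 acres

z = ln(61/8) / ln(935000/2550) = 2.0314 / 5.9045 = 0.3441
c = 8 / 2550^0.3441 = 8 / 14.86 = 0.5384
A = (47/0.5384)^(1/0.3441) ⇒ ln A = ln(87.3)/0.3441 = 12.9905
A = e^12.9905 ≈ 438225 acres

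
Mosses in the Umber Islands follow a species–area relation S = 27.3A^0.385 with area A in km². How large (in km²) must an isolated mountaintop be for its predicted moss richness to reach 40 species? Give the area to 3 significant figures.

2.70 km²

40 = 27.3 × A^0.385  ⇒  A^0.385 = 40/27.3 = 1.465
ln A = ln(1.465) / 0.385 = 0.3820 / 0.385 = 0.9922
A = e^0.9922 ≈ 2.697 km²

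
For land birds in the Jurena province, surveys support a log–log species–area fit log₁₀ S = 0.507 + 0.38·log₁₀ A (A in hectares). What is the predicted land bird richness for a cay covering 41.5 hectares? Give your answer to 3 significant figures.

S = 3.214 × 41.5^0.38
ln S = ln 3.214 + 0.38 × ln 41.5 = 1.1674 + 0.38 × 3.7257 = 2.5832
S = e^2.5832 ≈ 13.24

13.2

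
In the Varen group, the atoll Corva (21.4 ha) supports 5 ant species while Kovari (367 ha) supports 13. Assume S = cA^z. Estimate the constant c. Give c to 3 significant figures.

z = ln(S₂/S₁) / ln(A₂/A₁) = ln(13/5) / ln(367/21.4) = 0.9555 / 2.8420 = 0.3362
c = S₁ / A₁^z = 5 / 21.4^0.3362 = 5 / 2.801 = 1.785

1.79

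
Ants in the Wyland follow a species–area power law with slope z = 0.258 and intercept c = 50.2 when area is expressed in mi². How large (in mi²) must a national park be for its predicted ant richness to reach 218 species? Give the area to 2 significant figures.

300 mi²

218 = 50.2 × A^0.258  ⇒  A^0.258 = 218/50.2 = 4.343
ln A = ln(4.343) / 0.258 = 1.4685 / 0.258 = 5.6918
A = e^5.6918 ≈ 296.4 mi²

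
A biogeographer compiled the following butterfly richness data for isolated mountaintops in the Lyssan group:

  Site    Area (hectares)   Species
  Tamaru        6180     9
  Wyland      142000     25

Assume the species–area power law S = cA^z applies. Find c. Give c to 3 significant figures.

0.523

z = ln(S₂/S₁) / ln(A₂/A₁) = ln(25/9) / ln(142000/6180) = 1.0217 / 3.1345 = 0.3259
c = S₁ / A₁^z = 9 / 6180^0.3259 = 9 / 17.2 = 0.5231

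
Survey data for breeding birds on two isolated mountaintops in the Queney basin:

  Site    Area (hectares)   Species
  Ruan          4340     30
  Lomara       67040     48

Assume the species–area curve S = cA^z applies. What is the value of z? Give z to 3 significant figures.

Taking logs: ln S = ln c + z ln A, so z = (ln S₂ − ln S₁)/(ln A₂ − ln A₁).
z = ln(48/30) / ln(67040/4340) = ln(1.6) / ln(15.45) = 0.4700 / 2.7374 = 0.1717

0.172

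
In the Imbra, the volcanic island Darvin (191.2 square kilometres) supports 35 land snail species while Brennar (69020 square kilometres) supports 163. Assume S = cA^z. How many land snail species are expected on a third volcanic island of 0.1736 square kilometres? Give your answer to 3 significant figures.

5.62

z = ln(163/35) / ln(69020/191.2) = 1.5384 / 5.8888 = 0.2612
c = 35 / 191.2^0.2612 = 35 / 3.945 = 8.873
S₃ = 8.873 × 0.1736^0.2612 = 8.873 × 0.6329 ≈ 5.616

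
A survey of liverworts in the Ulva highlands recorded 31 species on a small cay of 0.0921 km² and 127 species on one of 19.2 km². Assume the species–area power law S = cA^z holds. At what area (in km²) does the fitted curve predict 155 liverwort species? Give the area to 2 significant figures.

z = ln(127/31) / ln(19.2/0.0921) = 1.4102 / 5.3398 = 0.2641
c = 31 / 0.0921^0.2641 = 31 / 0.5327 = 58.2
A = (155/58.2)^(1/0.2641) ⇒ ln A = ln(2.663)/0.2641 = 3.7093
A = e^3.7093 ≈ 40.83 km²

41 km²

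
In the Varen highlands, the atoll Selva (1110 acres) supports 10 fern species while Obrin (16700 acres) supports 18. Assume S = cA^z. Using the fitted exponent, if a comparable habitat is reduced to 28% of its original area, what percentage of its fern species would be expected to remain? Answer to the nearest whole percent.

76%

z = ln(18/10) / ln(16700/1110) = 0.5878 / 2.7110 = 0.2168
S_new/S_old = (A_new/A_old)^z = 0.28^0.2168 = exp(0.2168 × -1.2730) = 0.7588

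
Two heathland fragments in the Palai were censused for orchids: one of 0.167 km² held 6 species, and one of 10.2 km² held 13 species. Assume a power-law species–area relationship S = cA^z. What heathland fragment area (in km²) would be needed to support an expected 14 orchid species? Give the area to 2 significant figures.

15 km²

z = ln(13/6) / ln(10.2/0.167) = 0.7732 / 4.1121 = 0.1880
c = 6 / 0.167^0.1880 = 6 / 0.7143 = 8.4
A = (14/8.4)^(1/0.1880) ⇒ ln A = ln(1.667)/0.1880 = 2.7165
A = e^2.7165 ≈ 15.13 km²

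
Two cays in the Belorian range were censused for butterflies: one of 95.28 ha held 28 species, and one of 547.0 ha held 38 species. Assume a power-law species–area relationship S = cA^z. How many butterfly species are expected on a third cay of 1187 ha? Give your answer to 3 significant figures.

z = ln(38/28) / ln(547/95.28) = 0.3054 / 1.7476 = 0.1747
c = 28 / 95.28^0.1747 = 28 / 2.217 = 12.63
S₃ = 12.63 × 1187^0.1747 = 12.63 × 3.445 ≈ 43.51

43.5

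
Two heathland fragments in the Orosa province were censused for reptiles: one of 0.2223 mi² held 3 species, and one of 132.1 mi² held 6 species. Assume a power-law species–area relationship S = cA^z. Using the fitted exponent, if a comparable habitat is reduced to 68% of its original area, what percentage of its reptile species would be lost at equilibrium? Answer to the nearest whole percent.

z = ln(6/3) / ln(132.1/0.2223) = 0.6931 / 6.3873 = 0.1085
S_new/S_old = (A_new/A_old)^z = 0.68^0.1085 = exp(0.1085 × -0.3857) = 0.959
Fraction lost = 1 − 0.959 = 0.04099

4%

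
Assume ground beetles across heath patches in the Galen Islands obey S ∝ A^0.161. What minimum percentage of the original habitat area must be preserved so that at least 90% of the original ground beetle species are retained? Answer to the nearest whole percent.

52%

Need (A_new/A_old)^0.161 = 0.9, so A_new/A_old = 0.9^(1/0.161) = 0.9^6.211
ln(A_new/A_old) = ln 0.9 / 0.161 = -0.1054 / 0.161 = -0.6544
A_new/A_old = e^-0.6544 ≈ 0.5197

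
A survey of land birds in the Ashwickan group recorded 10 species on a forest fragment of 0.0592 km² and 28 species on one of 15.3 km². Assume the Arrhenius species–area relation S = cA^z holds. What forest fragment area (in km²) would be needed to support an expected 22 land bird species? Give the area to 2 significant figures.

z = ln(28/10) / ln(15.3/0.0592) = 1.0296 / 5.5547 = 0.1854
c = 10 / 0.0592^0.1854 = 10 / 0.5922 = 16.89
A = (22/16.89)^(1/0.1854) ⇒ ln A = ln(1.303)/0.1854 = 1.4268
A = e^1.4268 ≈ 4.165 km²

4.2 km²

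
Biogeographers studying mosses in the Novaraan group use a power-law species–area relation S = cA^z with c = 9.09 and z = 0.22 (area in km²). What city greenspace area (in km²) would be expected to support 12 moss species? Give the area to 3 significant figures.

3.53 km²

12 = 9.09 × A^0.22  ⇒  A^0.22 = 12/9.09 = 1.32
ln A = ln(1.32) / 0.22 = 0.2777 / 0.22 = 1.2624
A = e^1.2624 ≈ 3.534 km²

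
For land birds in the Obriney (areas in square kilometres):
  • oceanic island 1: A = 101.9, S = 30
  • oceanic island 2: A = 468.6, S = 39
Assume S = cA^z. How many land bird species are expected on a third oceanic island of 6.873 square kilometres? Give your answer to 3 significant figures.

z = ln(39/30) / ln(468.6/101.9) = 0.2624 / 1.5258 = 0.1720
c = 30 / 101.9^0.1720 = 30 / 2.215 = 13.55
S₃ = 13.55 × 6.873^0.1720 = 13.55 × 1.393 ≈ 18.87

18.9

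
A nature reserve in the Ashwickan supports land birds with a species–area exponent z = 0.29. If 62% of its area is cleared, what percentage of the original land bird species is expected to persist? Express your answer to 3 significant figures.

S_new/S_old = (A_new/A_old)^z = 0.38^0.29
= exp(0.29 × ln 0.38) = exp(0.29 × -0.9676) = exp(-0.2806) ≈ 0.7553

75.5%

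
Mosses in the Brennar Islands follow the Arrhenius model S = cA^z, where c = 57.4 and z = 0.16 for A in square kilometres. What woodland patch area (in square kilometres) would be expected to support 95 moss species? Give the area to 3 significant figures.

23.3 square kilometres

95 = 57.4 × A^0.16  ⇒  A^0.16 = 95/57.4 = 1.655
ln A = ln(1.655) / 0.16 = 0.5038 / 0.16 = 3.1490
A = e^3.1490 ≈ 23.31 square kilometres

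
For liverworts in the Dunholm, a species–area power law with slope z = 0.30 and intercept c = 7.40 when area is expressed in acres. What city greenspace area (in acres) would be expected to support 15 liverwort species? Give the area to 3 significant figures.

10.5 acres

15 = 7.4 × A^0.3  ⇒  A^0.3 = 15/7.4 = 2.027
ln A = ln(2.027) / 0.3 = 0.7066 / 0.3 = 2.3552
A = e^2.3552 ≈ 10.54 acres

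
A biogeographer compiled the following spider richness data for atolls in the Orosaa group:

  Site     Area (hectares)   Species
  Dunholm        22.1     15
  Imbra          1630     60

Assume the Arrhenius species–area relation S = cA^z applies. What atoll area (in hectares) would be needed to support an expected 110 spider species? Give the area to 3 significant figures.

10700 hectares

z = ln(60/15) / ln(1630/22.1) = 1.3863 / 4.3008 = 0.3223
c = 15 / 22.1^0.3223 = 15 / 2.712 = 5.53
A = (110/5.53)^(1/0.3223) ⇒ ln A = ln(19.89)/0.3223 = 9.2768
A = e^9.2768 ≈ 10687 hectares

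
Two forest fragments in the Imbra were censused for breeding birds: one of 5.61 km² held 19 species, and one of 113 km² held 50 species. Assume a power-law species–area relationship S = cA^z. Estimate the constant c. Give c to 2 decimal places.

z = ln(S₂/S₁) / ln(A₂/A₁) = ln(50/19) / ln(113/5.61) = 0.9676 / 3.0028 = 0.3222
c = S₁ / A₁^z = 19 / 5.61^0.3222 = 19 / 1.743 = 10.9

10.90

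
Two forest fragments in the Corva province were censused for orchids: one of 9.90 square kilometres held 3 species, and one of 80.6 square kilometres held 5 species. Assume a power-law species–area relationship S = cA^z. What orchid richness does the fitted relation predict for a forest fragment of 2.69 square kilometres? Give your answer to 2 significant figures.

z = ln(5/3) / ln(80.6/9.9) = 0.5108 / 2.0970 = 0.2436
c = 3 / 9.9^0.2436 = 3 / 1.748 = 1.716
S₃ = 1.716 × 2.69^0.2436 = 1.716 × 1.273 ≈ 2.184

2.2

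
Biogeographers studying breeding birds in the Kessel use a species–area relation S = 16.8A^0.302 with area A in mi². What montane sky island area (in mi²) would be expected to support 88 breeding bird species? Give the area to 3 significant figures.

88 = 16.8 × A^0.302  ⇒  A^0.302 = 88/16.8 = 5.238
ln A = ln(5.238) / 0.302 = 1.6560 / 0.302 = 5.4833
A = e^5.4833 ≈ 240.6 mi²

241 mi²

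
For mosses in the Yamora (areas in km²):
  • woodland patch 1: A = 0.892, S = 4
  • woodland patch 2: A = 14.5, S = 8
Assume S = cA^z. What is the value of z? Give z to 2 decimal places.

Taking logs: ln S = ln c + z ln A, so z = (ln S₂ − ln S₁)/(ln A₂ − ln A₁).
z = ln(8/4) / ln(14.5/0.892) = ln(2) / ln(16.26) = 0.6931 / 2.7884 = 0.2486

0.25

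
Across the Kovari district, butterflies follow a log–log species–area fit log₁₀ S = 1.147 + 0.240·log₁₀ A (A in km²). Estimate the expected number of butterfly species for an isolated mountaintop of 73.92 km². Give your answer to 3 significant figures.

S = 14.03 × 73.92^0.24
ln S = ln 14.03 + 0.24 × ln 73.92 = 2.6411 + 0.24 × 4.3030 = 3.6738
S = e^3.6738 ≈ 39.4

39.4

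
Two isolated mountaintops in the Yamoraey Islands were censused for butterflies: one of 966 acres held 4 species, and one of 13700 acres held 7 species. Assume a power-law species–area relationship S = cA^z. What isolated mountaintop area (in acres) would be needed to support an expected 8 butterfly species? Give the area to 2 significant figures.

z = ln(7/4) / ln(13700/966) = 0.5596 / 2.6520 = 0.2110
c = 4 / 966^0.2110 = 4 / 4.265 = 0.9379
A = (8/0.9379)^(1/0.2110) ⇒ ln A = ln(8.529)/0.2110 = 10.1579
A = e^10.1579 ≈ 25795 acres

26000 acres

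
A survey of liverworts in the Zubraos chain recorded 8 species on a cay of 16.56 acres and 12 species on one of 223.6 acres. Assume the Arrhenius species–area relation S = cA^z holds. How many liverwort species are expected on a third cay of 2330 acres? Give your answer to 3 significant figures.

z = ln(12/8) / ln(223.6/16.56) = 0.4055 / 2.6029 = 0.1558
c = 8 / 16.56^0.1558 = 8 / 1.548 = 5.166
S₃ = 5.166 × 2330^0.1558 = 5.166 × 3.346 ≈ 17.29

17.3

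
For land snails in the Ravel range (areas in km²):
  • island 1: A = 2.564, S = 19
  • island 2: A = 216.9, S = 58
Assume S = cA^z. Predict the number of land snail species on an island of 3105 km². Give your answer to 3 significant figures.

z = ln(58/19) / ln(216.9/2.564) = 1.1160 / 4.4379 = 0.2515
c = 19 / 2.564^0.2515 = 19 / 1.267 = 14.99
S₃ = 14.99 × 3105^0.2515 = 14.99 × 7.554 ≈ 113.3

113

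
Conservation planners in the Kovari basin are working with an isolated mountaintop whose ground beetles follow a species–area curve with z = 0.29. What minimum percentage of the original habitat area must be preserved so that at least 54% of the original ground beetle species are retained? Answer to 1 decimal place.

11.9%

Need (A_new/A_old)^0.29 = 0.54, so A_new/A_old = 0.54^(1/0.29) = 0.54^3.448
ln(A_new/A_old) = ln 0.54 / 0.29 = -0.6162 / 0.29 = -2.1248
A_new/A_old = e^-2.1248 ≈ 0.1195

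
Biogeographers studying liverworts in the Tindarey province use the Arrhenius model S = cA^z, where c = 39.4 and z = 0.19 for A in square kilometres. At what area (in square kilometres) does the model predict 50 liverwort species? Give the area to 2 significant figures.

3.5 square kilometres

50 = 39.4 × A^0.19  ⇒  A^0.19 = 50/39.4 = 1.269
ln A = ln(1.269) / 0.19 = 0.2383 / 0.19 = 1.2540
A = e^1.2540 ≈ 3.504 square kilometres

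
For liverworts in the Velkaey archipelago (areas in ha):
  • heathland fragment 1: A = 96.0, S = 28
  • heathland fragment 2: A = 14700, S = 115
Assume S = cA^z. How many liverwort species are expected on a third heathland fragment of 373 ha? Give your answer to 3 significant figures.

z = ln(115/28) / ln(14700/96) = 1.4127 / 5.0313 = 0.2808
c = 28 / 96^0.2808 = 28 / 3.602 = 7.772
S₃ = 7.772 × 373^0.2808 = 7.772 × 5.274 ≈ 40.99

41.0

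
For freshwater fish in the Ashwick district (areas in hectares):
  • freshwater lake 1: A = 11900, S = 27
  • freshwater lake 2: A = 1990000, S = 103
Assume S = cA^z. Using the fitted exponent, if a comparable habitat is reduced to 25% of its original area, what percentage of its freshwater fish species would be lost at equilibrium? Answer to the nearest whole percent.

z = ln(103/27) / ln(1990000/11900) = 1.3389 / 5.1194 = 0.2615
S_new/S_old = (A_new/A_old)^z = 0.25^0.2615 = exp(0.2615 × -1.3863) = 0.6959
Fraction lost = 1 − 0.6959 = 0.3041

30%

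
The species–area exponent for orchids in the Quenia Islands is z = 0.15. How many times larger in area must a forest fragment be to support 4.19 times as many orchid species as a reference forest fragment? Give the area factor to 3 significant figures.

14100

(A₂/A₁)^0.15 = 4.19, so A₂/A₁ = 4.19^(1/0.15) = 4.19^6.667
ln(A₂/A₁) = ln 4.19 / 0.15 = 1.4327 / 0.15 = 9.5513
A₂/A₁ = e^9.5513 ≈ 14064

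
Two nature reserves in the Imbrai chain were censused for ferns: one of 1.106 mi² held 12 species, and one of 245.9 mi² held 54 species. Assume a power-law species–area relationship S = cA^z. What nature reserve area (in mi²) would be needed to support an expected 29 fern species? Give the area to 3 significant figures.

26.3 mi²

z = ln(54/12) / ln(245.9/1.106) = 1.5041 / 5.4042 = 0.2783
c = 12 / 1.106^0.2783 = 12 / 1.028 = 11.67
A = (29/11.67)^(1/0.2783) ⇒ ln A = ln(2.485)/0.2783 = 3.2712
A = e^3.2712 ≈ 26.34 mi²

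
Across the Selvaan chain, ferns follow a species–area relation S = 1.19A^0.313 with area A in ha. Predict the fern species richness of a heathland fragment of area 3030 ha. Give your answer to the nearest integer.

15

S = 1.19 × 3030^0.313
ln S = ln 1.19 + 0.313 × ln 3030 = 0.1740 + 0.313 × 8.0163 = 2.6831
S = e^2.6831 ≈ 14.63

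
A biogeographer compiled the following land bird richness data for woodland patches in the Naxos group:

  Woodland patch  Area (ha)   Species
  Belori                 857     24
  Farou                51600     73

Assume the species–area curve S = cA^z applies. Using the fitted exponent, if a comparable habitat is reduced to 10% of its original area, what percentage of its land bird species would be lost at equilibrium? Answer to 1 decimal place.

z = ln(73/24) / ln(51600/857) = 1.1124 / 4.0978 = 0.2715
S_new/S_old = (A_new/A_old)^z = 0.1^0.2715 = exp(0.2715 × -2.3026) = 0.5352
Fraction lost = 1 − 0.5352 = 0.4648

46.5%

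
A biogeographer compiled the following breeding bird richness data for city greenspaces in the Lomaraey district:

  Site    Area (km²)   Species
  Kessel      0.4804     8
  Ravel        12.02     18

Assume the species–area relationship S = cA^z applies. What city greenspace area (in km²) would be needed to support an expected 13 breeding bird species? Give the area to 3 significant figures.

z = ln(18/8) / ln(12.02/0.4804) = 0.8109 / 3.2197 = 0.2519
c = 8 / 0.4804^0.2519 = 8 / 0.8314 = 9.622
A = (13/9.622)^(1/0.2519) ⇒ ln A = ln(1.351)/0.2519 = 1.1945
A = e^1.1945 ≈ 3.302 km²

3.30 km²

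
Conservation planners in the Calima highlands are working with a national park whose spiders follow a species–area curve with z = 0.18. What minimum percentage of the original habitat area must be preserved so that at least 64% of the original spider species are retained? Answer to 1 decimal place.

Need (A_new/A_old)^0.18 = 0.64, so A_new/A_old = 0.64^(1/0.18) = 0.64^5.556
ln(A_new/A_old) = ln 0.64 / 0.18 = -0.4463 / 0.18 = -2.4794
A_new/A_old = e^-2.4794 ≈ 0.0838

8.4%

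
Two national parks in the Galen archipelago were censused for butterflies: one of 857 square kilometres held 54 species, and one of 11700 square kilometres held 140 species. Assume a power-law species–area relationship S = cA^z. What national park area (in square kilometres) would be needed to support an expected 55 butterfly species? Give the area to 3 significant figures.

z = ln(140/54) / ln(11700/857) = 0.9527 / 2.6139 = 0.3645
c = 54 / 857^0.3645 = 54 / 11.72 = 4.607
A = (55/4.607)^(1/0.3645) ⇒ ln A = ln(11.94)/0.3645 = 6.8038
A = e^6.8038 ≈ 901.3 square kilometres

901 square kilometres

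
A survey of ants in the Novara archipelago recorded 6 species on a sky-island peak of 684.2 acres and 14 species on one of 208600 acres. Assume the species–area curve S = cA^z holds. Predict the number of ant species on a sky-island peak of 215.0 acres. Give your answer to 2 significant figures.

z = ln(14/6) / ln(208600/684.2) = 0.8473 / 5.7199 = 0.1481
c = 6 / 684.2^0.1481 = 6 / 2.63 = 2.281
S₃ = 2.281 × 215^0.1481 = 2.281 × 2.216 ≈ 5.055

5.1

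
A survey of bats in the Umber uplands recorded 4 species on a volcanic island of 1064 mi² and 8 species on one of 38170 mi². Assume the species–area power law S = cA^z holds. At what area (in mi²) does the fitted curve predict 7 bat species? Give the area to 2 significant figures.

z = ln(8/4) / ln(38170/1064) = 0.6931 / 3.5800 = 0.1936
c = 4 / 1064^0.1936 = 4 / 3.855 = 1.038
A = (7/1.038)^(1/0.1936) ⇒ ln A = ln(6.747)/0.1936 = 9.8601
A = e^9.8601 ≈ 19151 mi²

19000 mi²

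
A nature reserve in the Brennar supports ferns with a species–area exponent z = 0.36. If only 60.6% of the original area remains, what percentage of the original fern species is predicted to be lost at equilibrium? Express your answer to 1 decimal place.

16.5%

S_new/S_old = (A_new/A_old)^z = 0.606^0.36
= exp(0.36 × ln 0.606) = exp(0.36 × -0.5009) = exp(-0.1803) ≈ 0.835
Fraction lost = 1 − 0.835 = 0.165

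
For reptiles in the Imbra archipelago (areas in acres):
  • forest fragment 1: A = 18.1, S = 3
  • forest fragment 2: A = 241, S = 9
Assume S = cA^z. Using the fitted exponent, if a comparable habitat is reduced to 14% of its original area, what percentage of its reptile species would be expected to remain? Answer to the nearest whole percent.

43%

z = ln(9/3) / ln(241/18.1) = 1.0986 / 2.5889 = 0.4244
S_new/S_old = (A_new/A_old)^z = 0.14^0.4244 = exp(0.4244 × -1.9661) = 0.4342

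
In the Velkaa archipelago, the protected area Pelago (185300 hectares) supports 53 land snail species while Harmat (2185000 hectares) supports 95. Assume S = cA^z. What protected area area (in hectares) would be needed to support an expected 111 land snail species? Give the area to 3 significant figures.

z = ln(95/53) / ln(2185000/185300) = 0.5836 / 2.4674 = 0.2365
c = 53 / 185300^0.2365 = 53 / 17.62 = 3.008
A = (111/3.008)^(1/0.2365) ⇒ ln A = ln(36.9)/0.2365 = 15.2552
A = e^15.2552 ≈ 4219503 hectares

4220000 hectares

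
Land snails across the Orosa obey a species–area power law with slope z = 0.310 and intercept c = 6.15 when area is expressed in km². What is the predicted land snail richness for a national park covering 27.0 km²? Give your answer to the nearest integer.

17

S = 6.15 × 27^0.31 = 6.15 × 2.778 ≈ 17.08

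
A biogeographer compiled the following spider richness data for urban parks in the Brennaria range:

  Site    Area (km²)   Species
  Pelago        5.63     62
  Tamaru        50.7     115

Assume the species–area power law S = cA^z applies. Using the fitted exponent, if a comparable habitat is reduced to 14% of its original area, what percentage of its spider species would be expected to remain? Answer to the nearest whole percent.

58%

z = ln(115/62) / ln(50.7/5.63) = 0.6178 / 2.1978 = 0.2811
S_new/S_old = (A_new/A_old)^z = 0.14^0.2811 = exp(0.2811 × -1.9661) = 0.5754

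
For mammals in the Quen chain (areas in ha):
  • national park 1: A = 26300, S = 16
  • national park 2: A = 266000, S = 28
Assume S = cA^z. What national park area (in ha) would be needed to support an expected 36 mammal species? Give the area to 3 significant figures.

752000 ha

z = ln(28/16) / ln(266000/26300) = 0.5596 / 2.3139 = 0.2418
c = 16 / 26300^0.2418 = 16 / 11.72 = 1.365
A = (36/1.365)^(1/0.2418) ⇒ ln A = ln(26.37)/0.2418 = 13.5304
A = e^13.5304 ≈ 751930 ha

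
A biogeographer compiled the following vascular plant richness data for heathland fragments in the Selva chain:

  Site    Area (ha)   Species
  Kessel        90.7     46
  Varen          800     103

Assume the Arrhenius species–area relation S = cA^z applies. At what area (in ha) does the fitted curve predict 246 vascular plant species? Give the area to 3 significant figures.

z = ln(103/46) / ln(800/90.7) = 0.8061 / 2.1771 = 0.3703
c = 46 / 90.7^0.3703 = 46 / 5.307 = 8.668
A = (246/8.668)^(1/0.3703) ⇒ ln A = ln(28.38)/0.3703 = 9.0359
A = e^9.0359 ≈ 8399 ha

8400 ha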